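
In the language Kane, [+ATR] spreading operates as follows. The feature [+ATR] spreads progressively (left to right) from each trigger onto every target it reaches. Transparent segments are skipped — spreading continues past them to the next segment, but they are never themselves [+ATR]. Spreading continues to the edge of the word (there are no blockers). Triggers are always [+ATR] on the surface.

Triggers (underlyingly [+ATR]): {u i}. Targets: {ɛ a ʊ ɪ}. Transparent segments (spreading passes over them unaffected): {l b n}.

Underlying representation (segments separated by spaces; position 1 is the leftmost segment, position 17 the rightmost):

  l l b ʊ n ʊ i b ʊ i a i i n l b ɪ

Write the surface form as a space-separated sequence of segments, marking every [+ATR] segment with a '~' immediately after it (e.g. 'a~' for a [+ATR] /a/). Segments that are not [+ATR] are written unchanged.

l l b ʊ n ʊ i~ b ʊ~ i~ a~ i~ i~ n l b ɪ~

From /i/ at 7 rightward: 8 /b/ transparent; 9 /ʊ/ → [+ATR]; 10 /i/ is itself a trigger — this domain ends here.
From /i/ at 10 rightward: 11 /a/ → [+ATR]; 12 /i/ is itself a trigger — this domain ends here.
From /i/ at 12 rightward: 13 /i/ is itself a trigger — this domain ends here.
From /i/ at 13 rightward: 14 /n/ transparent; 15 /l/ transparent; 16 /b/ transparent; 17 /ɪ/ → [+ATR]; word edge.
Targets with no active source: positions 4 6 stay [-ATR].
[+ATR] positions on the surface: 7 9 10 11 12 13 17.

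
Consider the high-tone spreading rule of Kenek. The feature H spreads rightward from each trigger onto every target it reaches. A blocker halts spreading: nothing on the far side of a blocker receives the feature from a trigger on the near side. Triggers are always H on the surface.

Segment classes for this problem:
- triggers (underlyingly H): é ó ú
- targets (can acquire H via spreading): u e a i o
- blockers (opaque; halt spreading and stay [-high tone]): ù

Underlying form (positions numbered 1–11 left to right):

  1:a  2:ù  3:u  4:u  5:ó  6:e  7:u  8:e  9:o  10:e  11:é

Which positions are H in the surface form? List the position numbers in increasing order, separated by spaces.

From /ó/ at 5 rightward: 6 /e/ → H; 7 /u/ → H; 8 /e/ → H; 9 /o/ → H; 10 /e/ → H; 11 /é/ is itself a trigger — this domain ends here.
From /é/ at 11 rightward: word edge.
Targets with no active source: positions 1 3 4 stay [-high tone].

5 6 7 8 9 10 11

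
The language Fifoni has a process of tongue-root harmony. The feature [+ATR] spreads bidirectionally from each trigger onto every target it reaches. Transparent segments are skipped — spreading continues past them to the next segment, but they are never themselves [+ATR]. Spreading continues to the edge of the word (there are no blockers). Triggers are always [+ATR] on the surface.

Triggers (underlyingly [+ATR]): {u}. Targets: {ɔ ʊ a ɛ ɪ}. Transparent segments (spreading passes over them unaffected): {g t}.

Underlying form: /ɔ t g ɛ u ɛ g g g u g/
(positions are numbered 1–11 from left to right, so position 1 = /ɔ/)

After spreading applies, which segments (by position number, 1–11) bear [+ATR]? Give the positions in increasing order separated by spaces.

1 4 5 6 10

From /u/ at 5 rightward: 6 /ɛ/ → [+ATR]; 7 /g/ transparent; 8 /g/ transparent; 9 /g/ transparent; 10 /u/ is itself a trigger — this domain ends here.
From /u/ at 5 leftward: 4 /ɛ/ → [+ATR]; 3 /g/ transparent; 2 /t/ transparent; 1 /ɔ/ → [+ATR]; word edge.
From /u/ at 10 rightward: 11 /g/ transparent; word edge.
From /u/ at 10 leftward: 9 /g/ transparent; 8 /g/ transparent; 7 /g/ transparent; 6 /ɛ/ → [+ATR]; 5 /u/ is itself a trigger — this domain ends here.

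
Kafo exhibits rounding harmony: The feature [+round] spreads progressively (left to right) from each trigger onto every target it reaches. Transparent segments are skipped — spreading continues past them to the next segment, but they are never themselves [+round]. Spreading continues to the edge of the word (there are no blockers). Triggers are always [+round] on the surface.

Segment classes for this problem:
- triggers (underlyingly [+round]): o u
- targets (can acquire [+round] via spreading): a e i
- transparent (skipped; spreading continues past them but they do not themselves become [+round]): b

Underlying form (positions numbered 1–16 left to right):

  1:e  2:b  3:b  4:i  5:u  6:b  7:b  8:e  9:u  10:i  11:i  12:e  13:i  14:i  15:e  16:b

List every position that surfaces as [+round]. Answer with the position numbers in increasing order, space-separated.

5 8 9 10 11 12 13 14 15

From /u/ at 5 rightward: 6 /b/ transparent; 7 /b/ transparent; 8 /e/ → [+round]; 9 /u/ is itself a trigger — this domain ends here.
From /u/ at 9 rightward: 10 /i/ → [+round]; 11 /i/ → [+round]; 12 /e/ → [+round]; 13 /i/ → [+round]; 14 /i/ → [+round]; 15 /e/ → [+round]; 16 /b/ transparent; word edge.
Targets with no active source: positions 1 4 stay [-round].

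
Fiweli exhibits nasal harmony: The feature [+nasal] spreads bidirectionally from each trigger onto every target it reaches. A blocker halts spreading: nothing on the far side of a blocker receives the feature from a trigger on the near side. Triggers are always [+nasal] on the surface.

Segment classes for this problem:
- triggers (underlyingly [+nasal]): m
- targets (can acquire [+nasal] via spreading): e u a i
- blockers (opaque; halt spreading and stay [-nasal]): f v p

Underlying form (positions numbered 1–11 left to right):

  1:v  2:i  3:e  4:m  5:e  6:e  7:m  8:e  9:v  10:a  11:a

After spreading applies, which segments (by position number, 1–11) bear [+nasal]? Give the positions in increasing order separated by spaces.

2 3 4 5 6 7 8

From /m/ at 4 rightward: 5 /e/ → [+nasal]; 6 /e/ → [+nasal]; 7 /m/ is itself a trigger — this domain ends here.
From /m/ at 4 leftward: 3 /e/ → [+nasal]; 2 /i/ → [+nasal]; 1 /v/ blocks.
From /m/ at 7 rightward: 8 /e/ → [+nasal]; 9 /v/ blocks.
From /m/ at 7 leftward: 6 /e/ → [+nasal]; 5 /e/ → [+nasal]; 4 /m/ is itself a trigger — this domain ends here.
Targets with no active source: positions 10 11 stay [-nasal].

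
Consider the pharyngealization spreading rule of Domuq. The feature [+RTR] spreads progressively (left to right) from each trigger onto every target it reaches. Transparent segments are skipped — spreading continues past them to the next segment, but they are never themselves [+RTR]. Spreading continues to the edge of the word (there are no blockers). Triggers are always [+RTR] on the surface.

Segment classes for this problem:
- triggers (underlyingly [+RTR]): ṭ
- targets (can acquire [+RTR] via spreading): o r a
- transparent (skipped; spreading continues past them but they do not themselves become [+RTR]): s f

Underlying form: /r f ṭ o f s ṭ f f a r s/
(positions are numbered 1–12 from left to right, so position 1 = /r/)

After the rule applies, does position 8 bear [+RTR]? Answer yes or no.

no

From /ṭ/ at 3 rightward: 4 /o/ → [+RTR]; 5 /f/ transparent; 6 /s/ transparent; 7 /ṭ/ is itself a trigger — this domain ends here.
From /ṭ/ at 7 rightward: 8 /f/ transparent; 9 /f/ transparent; 10 /a/ → [+RTR]; 11 /r/ → [+RTR]; 12 /s/ transparent; word edge.
Target with no active source: position 1 stays [-emphatic].
[+RTR] positions on the surface: 3 4 7 10 11.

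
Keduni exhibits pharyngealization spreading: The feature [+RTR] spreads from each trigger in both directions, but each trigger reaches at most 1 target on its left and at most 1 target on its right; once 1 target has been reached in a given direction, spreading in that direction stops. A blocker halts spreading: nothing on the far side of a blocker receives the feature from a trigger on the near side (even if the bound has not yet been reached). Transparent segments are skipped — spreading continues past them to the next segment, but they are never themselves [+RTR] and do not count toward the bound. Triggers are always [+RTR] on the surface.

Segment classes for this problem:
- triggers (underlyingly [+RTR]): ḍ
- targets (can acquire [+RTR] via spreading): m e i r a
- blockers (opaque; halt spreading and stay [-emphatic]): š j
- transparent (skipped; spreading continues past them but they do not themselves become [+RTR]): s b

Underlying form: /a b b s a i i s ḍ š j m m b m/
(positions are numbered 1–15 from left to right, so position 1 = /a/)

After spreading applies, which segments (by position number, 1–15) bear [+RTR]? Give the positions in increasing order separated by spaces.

7 9

From /ḍ/ at 9 rightward: 10 /š/ blocks.
From /ḍ/ at 9 leftward: 8 /s/ transparent; 7 /i/ → [+RTR]; bound reached.
Targets with no active source: positions 1 5 6 12 13 15 stay [-emphatic].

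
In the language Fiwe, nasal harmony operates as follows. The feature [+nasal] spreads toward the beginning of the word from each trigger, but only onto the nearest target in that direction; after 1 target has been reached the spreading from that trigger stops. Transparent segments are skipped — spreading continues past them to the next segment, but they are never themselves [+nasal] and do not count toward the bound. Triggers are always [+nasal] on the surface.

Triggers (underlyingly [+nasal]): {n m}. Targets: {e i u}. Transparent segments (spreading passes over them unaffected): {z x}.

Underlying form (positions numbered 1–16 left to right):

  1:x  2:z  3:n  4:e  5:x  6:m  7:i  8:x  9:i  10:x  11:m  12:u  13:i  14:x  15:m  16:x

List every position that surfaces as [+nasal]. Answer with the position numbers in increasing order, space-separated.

From /n/ at 3 leftward: 2 /z/ transparent; 1 /x/ transparent; word edge.
From /m/ at 6 leftward: 5 /x/ transparent; 4 /e/ → [+nasal]; bound reached.
From /m/ at 11 leftward: 10 /x/ transparent; 9 /i/ → [+nasal]; bound reached.
From /m/ at 15 leftward: 14 /x/ transparent; 13 /i/ → [+nasal]; bound reached.
Targets with no active source: positions 7 12 stay [-nasal].

3 4 6 9 11 13 15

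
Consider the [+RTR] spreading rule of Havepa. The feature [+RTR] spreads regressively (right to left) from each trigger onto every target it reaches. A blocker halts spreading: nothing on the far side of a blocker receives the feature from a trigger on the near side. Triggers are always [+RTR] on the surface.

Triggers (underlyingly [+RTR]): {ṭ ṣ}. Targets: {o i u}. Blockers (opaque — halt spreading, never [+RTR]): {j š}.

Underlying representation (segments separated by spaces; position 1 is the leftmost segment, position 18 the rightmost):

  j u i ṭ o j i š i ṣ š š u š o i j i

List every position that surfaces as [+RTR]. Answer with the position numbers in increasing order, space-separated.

2 3 4 9 10

From /ṭ/ at 4 leftward: 3 /i/ → [+RTR]; 2 /u/ → [+RTR]; 1 /j/ blocks.
From /ṣ/ at 10 leftward: 9 /i/ → [+RTR]; 8 /š/ blocks.
Targets with no active source: positions 5 7 13 15 16 18 stay [-emphatic].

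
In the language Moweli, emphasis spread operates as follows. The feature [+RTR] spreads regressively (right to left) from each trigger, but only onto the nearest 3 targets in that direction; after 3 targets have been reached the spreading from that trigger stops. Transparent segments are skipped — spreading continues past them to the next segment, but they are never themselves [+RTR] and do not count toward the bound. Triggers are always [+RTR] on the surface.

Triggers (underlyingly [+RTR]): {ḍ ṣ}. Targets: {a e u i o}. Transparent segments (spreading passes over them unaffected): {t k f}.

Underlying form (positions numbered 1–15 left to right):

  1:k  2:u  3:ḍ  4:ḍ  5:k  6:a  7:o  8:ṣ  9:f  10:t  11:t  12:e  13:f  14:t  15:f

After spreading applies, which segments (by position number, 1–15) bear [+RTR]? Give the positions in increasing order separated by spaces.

2 3 4 6 7 8

From /ḍ/ at 3 leftward: 2 /u/ → [+RTR]; 1 /k/ transparent; word edge.
From /ḍ/ at 4 leftward: 3 /ḍ/ is itself a trigger — this domain ends here.
From /ṣ/ at 8 leftward: 7 /o/ → [+RTR]; 6 /a/ → [+RTR]; 5 /k/ transparent; 4 /ḍ/ is itself a trigger — this domain ends here.
Target with no active source: position 12 stays [-emphatic].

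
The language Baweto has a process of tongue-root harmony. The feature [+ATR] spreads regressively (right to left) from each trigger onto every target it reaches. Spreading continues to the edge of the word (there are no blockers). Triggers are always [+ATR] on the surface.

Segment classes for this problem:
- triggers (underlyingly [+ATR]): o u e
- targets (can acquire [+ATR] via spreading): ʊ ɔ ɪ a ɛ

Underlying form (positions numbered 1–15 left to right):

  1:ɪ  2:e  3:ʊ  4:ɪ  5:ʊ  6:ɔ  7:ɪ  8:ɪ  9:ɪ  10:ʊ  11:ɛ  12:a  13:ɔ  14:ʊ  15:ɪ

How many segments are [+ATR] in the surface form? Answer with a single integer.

2

From /e/ at 2 leftward: 1 /ɪ/ → [+ATR]; word edge.
Targets with no active source: positions 3 4 5 6 7 8 9 10 11 12 13 14 15 stay [-ATR].
[+ATR] positions on the surface: 1 2.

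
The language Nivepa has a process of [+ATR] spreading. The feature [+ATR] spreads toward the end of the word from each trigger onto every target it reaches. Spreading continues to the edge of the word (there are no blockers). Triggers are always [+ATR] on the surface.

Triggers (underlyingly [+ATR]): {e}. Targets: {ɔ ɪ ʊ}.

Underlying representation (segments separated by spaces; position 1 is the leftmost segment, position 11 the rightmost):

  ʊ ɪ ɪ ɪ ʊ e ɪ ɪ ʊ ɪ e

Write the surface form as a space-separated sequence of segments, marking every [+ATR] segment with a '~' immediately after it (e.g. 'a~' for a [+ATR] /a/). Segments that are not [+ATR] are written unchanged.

From /e/ at 6 rightward: 7 /ɪ/ → [+ATR]; 8 /ɪ/ → [+ATR]; 9 /ʊ/ → [+ATR]; 10 /ɪ/ → [+ATR]; 11 /e/ is itself a trigger — this domain ends here.
From /e/ at 11 rightward: word edge.
Targets with no active source: positions 1 2 3 4 5 stay [-ATR].
[+ATR] positions on the surface: 6 7 8 9 10 11.

ʊ ɪ ɪ ɪ ʊ e~ ɪ~ ɪ~ ʊ~ ɪ~ e~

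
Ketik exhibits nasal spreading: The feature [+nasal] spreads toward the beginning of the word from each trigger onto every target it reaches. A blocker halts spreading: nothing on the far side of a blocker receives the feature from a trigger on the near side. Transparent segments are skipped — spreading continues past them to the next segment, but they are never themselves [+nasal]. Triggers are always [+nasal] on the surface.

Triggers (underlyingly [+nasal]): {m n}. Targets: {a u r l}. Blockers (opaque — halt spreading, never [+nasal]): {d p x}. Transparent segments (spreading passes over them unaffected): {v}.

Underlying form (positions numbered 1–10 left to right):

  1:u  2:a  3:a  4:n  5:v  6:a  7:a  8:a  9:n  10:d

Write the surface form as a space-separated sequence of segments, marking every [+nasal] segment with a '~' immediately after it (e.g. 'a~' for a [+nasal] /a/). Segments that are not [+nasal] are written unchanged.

u~ a~ a~ n~ v a~ a~ a~ n~ d

From /n/ at 4 leftward: 3 /a/ → [+nasal]; 2 /a/ → [+nasal]; 1 /u/ → [+nasal]; word edge.
From /n/ at 9 leftward: 8 /a/ → [+nasal]; 7 /a/ → [+nasal]; 6 /a/ → [+nasal]; 5 /v/ transparent; 4 /n/ is itself a trigger — this domain ends here.
[+nasal] positions on the surface: 1 2 3 4 6 7 8 9.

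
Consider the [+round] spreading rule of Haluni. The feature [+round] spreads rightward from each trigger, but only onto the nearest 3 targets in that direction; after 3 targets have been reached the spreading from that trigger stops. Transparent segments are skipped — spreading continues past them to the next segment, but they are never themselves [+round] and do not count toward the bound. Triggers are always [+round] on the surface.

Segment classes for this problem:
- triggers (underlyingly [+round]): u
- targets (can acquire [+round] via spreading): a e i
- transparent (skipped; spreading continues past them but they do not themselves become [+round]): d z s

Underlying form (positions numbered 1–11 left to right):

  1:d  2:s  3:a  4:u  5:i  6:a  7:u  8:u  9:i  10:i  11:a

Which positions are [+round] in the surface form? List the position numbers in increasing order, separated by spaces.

4 5 6 7 8 9 10 11

From /u/ at 4 rightward: 5 /i/ → [+round]; 6 /a/ → [+round]; 7 /u/ is itself a trigger — this domain ends here.
From /u/ at 7 rightward: 8 /u/ is itself a trigger — this domain ends here.
From /u/ at 8 rightward: 9 /i/ → [+round]; 10 /i/ → [+round]; 11 /a/ → [+round]; bound reached.
Target with no active source: position 3 stays [-round].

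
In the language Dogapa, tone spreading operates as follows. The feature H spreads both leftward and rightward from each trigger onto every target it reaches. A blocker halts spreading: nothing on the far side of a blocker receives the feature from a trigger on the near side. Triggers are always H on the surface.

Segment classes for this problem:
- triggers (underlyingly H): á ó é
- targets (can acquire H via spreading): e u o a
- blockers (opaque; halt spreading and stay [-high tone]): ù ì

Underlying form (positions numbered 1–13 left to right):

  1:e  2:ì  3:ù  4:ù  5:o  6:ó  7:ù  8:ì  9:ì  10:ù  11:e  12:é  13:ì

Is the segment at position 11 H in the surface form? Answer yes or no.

yes

From /ó/ at 6 rightward: 7 /ù/ blocks.
From /ó/ at 6 leftward: 5 /o/ → H; 4 /ù/ blocks.
From /é/ at 12 rightward: 13 /ì/ blocks.
From /é/ at 12 leftward: 11 /e/ → H; 10 /ù/ blocks.
Target with no active source: position 1 stays [-high tone].
H positions on the surface: 5 6 11 12.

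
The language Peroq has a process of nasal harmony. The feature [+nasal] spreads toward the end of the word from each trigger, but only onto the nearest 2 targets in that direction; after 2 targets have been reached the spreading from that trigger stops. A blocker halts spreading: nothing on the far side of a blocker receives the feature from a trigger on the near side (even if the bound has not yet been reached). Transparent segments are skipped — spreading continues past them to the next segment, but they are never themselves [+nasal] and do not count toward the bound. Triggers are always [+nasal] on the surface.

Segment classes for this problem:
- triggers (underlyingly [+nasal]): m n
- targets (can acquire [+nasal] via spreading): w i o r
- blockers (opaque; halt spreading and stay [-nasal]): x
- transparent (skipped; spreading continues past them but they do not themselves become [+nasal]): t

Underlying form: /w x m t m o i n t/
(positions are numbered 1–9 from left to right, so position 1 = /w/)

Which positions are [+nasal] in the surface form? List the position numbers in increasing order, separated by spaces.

3 5 6 7 8

From /m/ at 3 rightward: 4 /t/ transparent; 5 /m/ is itself a trigger — this domain ends here.
From /m/ at 5 rightward: 6 /o/ → [+nasal]; 7 /i/ → [+nasal]; bound reached.
From /n/ at 8 rightward: 9 /t/ transparent; word edge.
Target with no active source: position 1 stays [-nasal].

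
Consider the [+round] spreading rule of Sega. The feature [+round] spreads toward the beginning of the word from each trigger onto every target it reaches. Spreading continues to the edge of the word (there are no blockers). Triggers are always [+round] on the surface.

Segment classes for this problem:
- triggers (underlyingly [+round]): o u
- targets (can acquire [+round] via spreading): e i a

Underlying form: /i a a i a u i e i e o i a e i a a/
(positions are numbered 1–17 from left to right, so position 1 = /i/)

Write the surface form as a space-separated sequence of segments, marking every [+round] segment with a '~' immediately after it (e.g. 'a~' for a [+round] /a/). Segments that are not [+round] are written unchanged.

From /u/ at 6 leftward: 5 /a/ → [+round]; 4 /i/ → [+round]; 3 /a/ → [+round]; 2 /a/ → [+round]; 1 /i/ → [+round]; word edge.
From /o/ at 11 leftward: 10 /e/ → [+round]; 9 /i/ → [+round]; 8 /e/ → [+round]; 7 /i/ → [+round]; 6 /u/ is itself a trigger — this domain ends here.
Targets with no active source: positions 12 13 14 15 16 17 stay [-round].
[+round] positions on the surface: 1 2 3 4 5 6 7 8 9 10 11.

i~ a~ a~ i~ a~ u~ i~ e~ i~ e~ o~ i a e i a a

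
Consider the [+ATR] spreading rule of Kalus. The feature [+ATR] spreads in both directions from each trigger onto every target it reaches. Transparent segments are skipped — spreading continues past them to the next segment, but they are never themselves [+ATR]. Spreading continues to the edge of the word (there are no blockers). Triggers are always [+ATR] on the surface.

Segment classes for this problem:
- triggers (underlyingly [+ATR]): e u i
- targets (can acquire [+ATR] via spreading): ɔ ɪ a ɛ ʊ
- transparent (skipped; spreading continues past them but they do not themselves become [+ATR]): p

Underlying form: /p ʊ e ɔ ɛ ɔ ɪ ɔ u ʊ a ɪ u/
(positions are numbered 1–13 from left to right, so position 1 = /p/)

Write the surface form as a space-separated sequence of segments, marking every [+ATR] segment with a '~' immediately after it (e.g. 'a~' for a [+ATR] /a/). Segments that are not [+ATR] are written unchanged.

p ʊ~ e~ ɔ~ ɛ~ ɔ~ ɪ~ ɔ~ u~ ʊ~ a~ ɪ~ u~

From /e/ at 3 rightward: 4 /ɔ/ → [+ATR]; 5 /ɛ/ → [+ATR]; 6 /ɔ/ → [+ATR]; 7 /ɪ/ → [+ATR]; 8 /ɔ/ → [+ATR]; 9 /u/ is itself a trigger — this domain ends here.
From /e/ at 3 leftward: 2 /ʊ/ → [+ATR]; 1 /p/ transparent; word edge.
From /u/ at 9 rightward: 10 /ʊ/ → [+ATR]; 11 /a/ → [+ATR]; 12 /ɪ/ → [+ATR]; 13 /u/ is itself a trigger — this domain ends here.
From /u/ at 9 leftward: 8 /ɔ/ → [+ATR]; 7 /ɪ/ → [+ATR]; 6 /ɔ/ → [+ATR]; 5 /ɛ/ → [+ATR]; 4 /ɔ/ → [+ATR]; 3 /e/ is itself a trigger — this domain ends here.
From /u/ at 13 rightward: word edge.
From /u/ at 13 leftward: 12 /ɪ/ → [+ATR]; 11 /a/ → [+ATR]; 10 /ʊ/ → [+ATR]; 9 /u/ is itself a trigger — this domain ends here.
[+ATR] positions on the surface: 2 3 4 5 6 7 8 9 10 11 12 13.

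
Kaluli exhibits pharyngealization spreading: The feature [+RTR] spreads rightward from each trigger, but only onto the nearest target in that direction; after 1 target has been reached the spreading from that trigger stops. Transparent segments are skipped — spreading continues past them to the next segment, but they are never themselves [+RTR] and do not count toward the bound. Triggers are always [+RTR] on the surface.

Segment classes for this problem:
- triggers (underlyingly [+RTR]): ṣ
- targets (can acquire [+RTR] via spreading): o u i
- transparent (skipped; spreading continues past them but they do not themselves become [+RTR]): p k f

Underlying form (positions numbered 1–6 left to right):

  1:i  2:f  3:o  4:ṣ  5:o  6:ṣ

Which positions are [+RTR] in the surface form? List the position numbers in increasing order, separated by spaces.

From /ṣ/ at 4 rightward: 5 /o/ → [+RTR]; bound reached.
From /ṣ/ at 6 rightward: word edge.
Targets with no active source: positions 1 3 stay [-emphatic].

4 5 6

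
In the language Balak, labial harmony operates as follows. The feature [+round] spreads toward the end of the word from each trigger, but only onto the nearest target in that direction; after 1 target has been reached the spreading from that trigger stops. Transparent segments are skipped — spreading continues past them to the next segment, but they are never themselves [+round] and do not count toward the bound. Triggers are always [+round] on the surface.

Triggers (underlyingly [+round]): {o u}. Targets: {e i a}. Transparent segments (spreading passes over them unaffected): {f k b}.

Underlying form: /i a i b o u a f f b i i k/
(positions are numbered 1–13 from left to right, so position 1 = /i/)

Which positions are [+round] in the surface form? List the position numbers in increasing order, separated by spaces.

From /o/ at 5 rightward: 6 /u/ is itself a trigger — this domain ends here.
From /u/ at 6 rightward: 7 /a/ → [+round]; bound reached.
Targets with no active source: positions 1 2 3 11 12 stay [-round].

5 6 7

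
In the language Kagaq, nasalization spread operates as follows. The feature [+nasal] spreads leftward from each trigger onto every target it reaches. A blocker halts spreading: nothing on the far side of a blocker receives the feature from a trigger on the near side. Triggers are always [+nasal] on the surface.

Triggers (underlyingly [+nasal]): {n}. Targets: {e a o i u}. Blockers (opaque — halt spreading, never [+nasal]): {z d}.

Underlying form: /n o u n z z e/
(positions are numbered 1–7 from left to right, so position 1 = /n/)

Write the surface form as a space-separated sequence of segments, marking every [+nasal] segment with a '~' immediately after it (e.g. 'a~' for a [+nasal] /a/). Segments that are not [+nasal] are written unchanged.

From /n/ at 1 leftward: word edge.
From /n/ at 4 leftward: 3 /u/ → [+nasal]; 2 /o/ → [+nasal]; 1 /n/ is itself a trigger — this domain ends here.
Target with no active source: position 7 stays [-nasal].
[+nasal] positions on the surface: 1 2 3 4.

n~ o~ u~ n~ z z e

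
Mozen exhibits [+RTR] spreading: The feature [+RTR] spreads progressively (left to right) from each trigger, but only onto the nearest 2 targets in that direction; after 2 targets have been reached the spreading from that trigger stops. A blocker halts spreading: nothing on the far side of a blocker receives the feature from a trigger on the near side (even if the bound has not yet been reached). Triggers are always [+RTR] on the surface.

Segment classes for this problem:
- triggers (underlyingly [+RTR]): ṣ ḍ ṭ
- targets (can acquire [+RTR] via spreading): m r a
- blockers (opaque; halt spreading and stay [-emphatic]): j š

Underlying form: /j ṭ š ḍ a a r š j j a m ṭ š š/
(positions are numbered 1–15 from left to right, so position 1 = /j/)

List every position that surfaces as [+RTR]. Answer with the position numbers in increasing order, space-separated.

From /ṭ/ at 2 rightward: 3 /š/ blocks.
From /ḍ/ at 4 rightward: 5 /a/ → [+RTR]; 6 /a/ → [+RTR]; bound reached.
From /ṭ/ at 13 rightward: 14 /š/ blocks.
Targets with no active source: positions 7 11 12 stay [-emphatic].

2 4 5 6 13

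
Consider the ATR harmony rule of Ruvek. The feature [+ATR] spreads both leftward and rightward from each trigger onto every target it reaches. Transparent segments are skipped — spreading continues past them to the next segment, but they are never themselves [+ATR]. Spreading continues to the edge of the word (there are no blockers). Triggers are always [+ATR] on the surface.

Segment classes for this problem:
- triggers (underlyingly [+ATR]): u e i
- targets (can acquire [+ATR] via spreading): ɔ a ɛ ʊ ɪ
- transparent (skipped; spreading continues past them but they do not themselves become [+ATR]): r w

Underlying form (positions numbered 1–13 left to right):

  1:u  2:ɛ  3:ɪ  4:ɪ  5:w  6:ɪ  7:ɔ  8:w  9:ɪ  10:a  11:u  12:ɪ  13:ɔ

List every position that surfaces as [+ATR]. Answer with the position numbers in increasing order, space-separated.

From /u/ at 1 rightward: 2 /ɛ/ → [+ATR]; 3 /ɪ/ → [+ATR]; 4 /ɪ/ → [+ATR]; 5 /w/ transparent; 6 /ɪ/ → [+ATR]; 7 /ɔ/ → [+ATR]; 8 /w/ transparent; 9 /ɪ/ → [+ATR]; 10 /a/ → [+ATR]; 11 /u/ is itself a trigger — this domain ends here.
From /u/ at 1 leftward: word edge.
From /u/ at 11 rightward: 12 /ɪ/ → [+ATR]; 13 /ɔ/ → [+ATR]; word edge.
From /u/ at 11 leftward: 10 /a/ → [+ATR]; 9 /ɪ/ → [+ATR]; 8 /w/ transparent; 7 /ɔ/ → [+ATR]; 6 /ɪ/ → [+ATR]; 5 /w/ transparent; 4 /ɪ/ → [+ATR]; 3 /ɪ/ → [+ATR]; 2 /ɛ/ → [+ATR]; 1 /u/ is itself a trigger — this domain ends here.

1 2 3 4 6 7 9 10 11 12 13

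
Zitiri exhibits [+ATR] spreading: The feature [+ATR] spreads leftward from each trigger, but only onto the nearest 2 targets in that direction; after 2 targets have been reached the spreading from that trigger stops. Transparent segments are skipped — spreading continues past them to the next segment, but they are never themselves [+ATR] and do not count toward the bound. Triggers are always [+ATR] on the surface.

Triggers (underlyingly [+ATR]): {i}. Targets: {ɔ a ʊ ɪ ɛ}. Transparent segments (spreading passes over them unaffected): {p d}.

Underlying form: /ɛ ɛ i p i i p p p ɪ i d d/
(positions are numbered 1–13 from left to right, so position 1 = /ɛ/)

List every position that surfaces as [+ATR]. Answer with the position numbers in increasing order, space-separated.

1 2 3 5 6 10 11

From /i/ at 3 leftward: 2 /ɛ/ → [+ATR]; 1 /ɛ/ → [+ATR]; bound reached.
From /i/ at 5 leftward: 4 /p/ transparent; 3 /i/ is itself a trigger — this domain ends here.
From /i/ at 6 leftward: 5 /i/ is itself a trigger — this domain ends here.
From /i/ at 11 leftward: 10 /ɪ/ → [+ATR]; 9 /p/ transparent; 8 /p/ transparent; 7 /p/ transparent; 6 /i/ is itself a trigger — this domain ends here.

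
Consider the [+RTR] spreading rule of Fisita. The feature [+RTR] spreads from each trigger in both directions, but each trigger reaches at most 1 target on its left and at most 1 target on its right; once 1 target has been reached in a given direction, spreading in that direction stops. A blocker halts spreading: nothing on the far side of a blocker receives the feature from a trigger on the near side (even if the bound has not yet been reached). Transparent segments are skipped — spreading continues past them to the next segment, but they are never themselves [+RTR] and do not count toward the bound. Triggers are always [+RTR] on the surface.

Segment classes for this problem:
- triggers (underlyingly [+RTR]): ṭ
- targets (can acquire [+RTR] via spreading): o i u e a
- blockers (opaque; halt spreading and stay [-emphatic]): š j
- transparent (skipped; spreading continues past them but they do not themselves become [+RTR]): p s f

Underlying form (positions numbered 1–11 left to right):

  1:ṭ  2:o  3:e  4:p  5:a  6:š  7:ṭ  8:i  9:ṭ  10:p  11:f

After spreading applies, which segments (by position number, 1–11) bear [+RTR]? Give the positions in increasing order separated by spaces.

1 2 7 8 9

From /ṭ/ at 1 rightward: 2 /o/ → [+RTR]; bound reached.
From /ṭ/ at 1 leftward: word edge.
From /ṭ/ at 7 rightward: 8 /i/ → [+RTR]; bound reached.
From /ṭ/ at 7 leftward: 6 /š/ blocks.
From /ṭ/ at 9 rightward: 10 /p/ transparent; 11 /f/ transparent; word edge.
From /ṭ/ at 9 leftward: 8 /i/ → [+RTR]; bound reached.
Targets with no active source: positions 3 5 stay [-emphatic].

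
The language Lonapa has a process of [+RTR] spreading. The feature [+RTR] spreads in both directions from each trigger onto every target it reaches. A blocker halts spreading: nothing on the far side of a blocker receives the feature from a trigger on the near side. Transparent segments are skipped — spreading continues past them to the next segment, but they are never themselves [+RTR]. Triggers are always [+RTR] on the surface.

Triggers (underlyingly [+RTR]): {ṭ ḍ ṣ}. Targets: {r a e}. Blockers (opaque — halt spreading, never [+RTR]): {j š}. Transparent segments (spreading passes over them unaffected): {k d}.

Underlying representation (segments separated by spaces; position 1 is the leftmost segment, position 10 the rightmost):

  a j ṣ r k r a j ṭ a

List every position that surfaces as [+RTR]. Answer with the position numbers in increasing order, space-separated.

From /ṣ/ at 3 rightward: 4 /r/ → [+RTR]; 5 /k/ transparent; 6 /r/ → [+RTR]; 7 /a/ → [+RTR]; 8 /j/ blocks.
From /ṣ/ at 3 leftward: 2 /j/ blocks.
From /ṭ/ at 9 rightward: 10 /a/ → [+RTR]; word edge.
From /ṭ/ at 9 leftward: 8 /j/ blocks.
Target with no active source: position 1 stays [-emphatic].

3 4 6 7 9 10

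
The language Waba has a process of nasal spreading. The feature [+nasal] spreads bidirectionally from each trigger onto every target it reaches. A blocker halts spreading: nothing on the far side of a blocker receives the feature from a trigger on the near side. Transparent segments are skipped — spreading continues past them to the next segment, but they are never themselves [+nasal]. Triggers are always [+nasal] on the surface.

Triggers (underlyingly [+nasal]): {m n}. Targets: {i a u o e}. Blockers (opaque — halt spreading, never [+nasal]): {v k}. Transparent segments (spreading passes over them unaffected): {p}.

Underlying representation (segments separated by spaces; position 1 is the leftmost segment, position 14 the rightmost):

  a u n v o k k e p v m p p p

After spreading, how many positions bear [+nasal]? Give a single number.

From /n/ at 3 rightward: 4 /v/ blocks.
From /n/ at 3 leftward: 2 /u/ → [+nasal]; 1 /a/ → [+nasal]; word edge.
From /m/ at 11 rightward: 12 /p/ transparent; 13 /p/ transparent; 14 /p/ transparent; word edge.
From /m/ at 11 leftward: 10 /v/ blocks.
Targets with no active source: positions 5 8 stay [-nasal].
[+nasal] positions on the surface: 1 2 3 11.

4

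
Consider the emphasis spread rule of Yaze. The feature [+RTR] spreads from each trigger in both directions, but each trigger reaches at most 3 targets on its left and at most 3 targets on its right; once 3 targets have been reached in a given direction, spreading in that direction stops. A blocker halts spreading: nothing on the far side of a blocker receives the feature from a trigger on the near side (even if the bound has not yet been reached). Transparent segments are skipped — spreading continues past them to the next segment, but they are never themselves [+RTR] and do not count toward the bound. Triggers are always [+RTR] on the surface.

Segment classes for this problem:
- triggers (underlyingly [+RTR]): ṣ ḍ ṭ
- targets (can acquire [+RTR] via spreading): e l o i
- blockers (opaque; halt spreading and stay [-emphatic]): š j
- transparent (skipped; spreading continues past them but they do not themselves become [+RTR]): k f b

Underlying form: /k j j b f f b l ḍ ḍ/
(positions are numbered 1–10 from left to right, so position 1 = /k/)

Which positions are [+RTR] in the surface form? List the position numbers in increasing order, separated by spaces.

8 9 10

From /ḍ/ at 9 rightward: 10 /ḍ/ is itself a trigger — this domain ends here.
From /ḍ/ at 9 leftward: 8 /l/ → [+RTR]; 7 /b/ transparent; 6 /f/ transparent; 5 /f/ transparent; 4 /b/ transparent; 3 /j/ blocks.
From /ḍ/ at 10 rightward: word edge.
From /ḍ/ at 10 leftward: 9 /ḍ/ is itself a trigger — this domain ends here.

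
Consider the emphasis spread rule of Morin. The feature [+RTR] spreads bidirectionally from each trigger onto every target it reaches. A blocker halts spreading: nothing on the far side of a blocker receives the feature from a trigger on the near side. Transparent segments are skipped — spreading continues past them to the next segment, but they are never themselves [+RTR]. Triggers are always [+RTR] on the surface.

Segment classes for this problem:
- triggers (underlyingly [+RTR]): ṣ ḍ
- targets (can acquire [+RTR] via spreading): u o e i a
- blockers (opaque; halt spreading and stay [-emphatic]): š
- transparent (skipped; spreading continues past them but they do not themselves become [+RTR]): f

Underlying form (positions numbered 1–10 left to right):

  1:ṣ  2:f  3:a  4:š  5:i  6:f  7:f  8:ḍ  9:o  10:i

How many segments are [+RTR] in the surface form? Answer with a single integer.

6

From /ṣ/ at 1 rightward: 2 /f/ transparent; 3 /a/ → [+RTR]; 4 /š/ blocks.
From /ṣ/ at 1 leftward: word edge.
From /ḍ/ at 8 rightward: 9 /o/ → [+RTR]; 10 /i/ → [+RTR]; word edge.
From /ḍ/ at 8 leftward: 7 /f/ transparent; 6 /f/ transparent; 5 /i/ → [+RTR]; 4 /š/ blocks.
[+RTR] positions on the surface: 1 3 5 8 9 10.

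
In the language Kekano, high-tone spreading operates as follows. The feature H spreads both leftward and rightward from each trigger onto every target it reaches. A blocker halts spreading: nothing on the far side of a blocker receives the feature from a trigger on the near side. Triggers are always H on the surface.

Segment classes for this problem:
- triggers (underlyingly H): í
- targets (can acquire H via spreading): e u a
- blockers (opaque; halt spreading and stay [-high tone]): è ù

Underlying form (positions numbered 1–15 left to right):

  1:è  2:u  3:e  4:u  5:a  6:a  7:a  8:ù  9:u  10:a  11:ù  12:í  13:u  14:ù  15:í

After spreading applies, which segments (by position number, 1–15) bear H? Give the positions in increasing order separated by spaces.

From /í/ at 12 rightward: 13 /u/ → H; 14 /ù/ blocks.
From /í/ at 12 leftward: 11 /ù/ blocks.
From /í/ at 15 rightward: word edge.
From /í/ at 15 leftward: 14 /ù/ blocks.
Targets with no active source: positions 2 3 4 5 6 7 9 10 stay [-high tone].

12 13 15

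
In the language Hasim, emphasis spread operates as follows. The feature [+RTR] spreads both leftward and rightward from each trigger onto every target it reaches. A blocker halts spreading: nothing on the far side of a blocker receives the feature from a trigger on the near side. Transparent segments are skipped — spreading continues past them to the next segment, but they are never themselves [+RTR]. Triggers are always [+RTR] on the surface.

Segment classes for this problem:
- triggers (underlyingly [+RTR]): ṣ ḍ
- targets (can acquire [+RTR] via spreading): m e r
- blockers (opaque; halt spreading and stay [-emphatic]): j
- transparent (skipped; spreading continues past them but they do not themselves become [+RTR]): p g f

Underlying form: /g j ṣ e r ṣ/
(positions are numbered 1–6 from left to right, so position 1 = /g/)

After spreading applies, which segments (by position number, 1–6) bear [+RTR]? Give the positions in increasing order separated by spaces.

From /ṣ/ at 3 rightward: 4 /e/ → [+RTR]; 5 /r/ → [+RTR]; 6 /ṣ/ is itself a trigger — this domain ends here.
From /ṣ/ at 3 leftward: 2 /j/ blocks.
From /ṣ/ at 6 rightward: word edge.
From /ṣ/ at 6 leftward: 5 /r/ → [+RTR]; 4 /e/ → [+RTR]; 3 /ṣ/ is itself a trigger — this domain ends here.

3 4 5 6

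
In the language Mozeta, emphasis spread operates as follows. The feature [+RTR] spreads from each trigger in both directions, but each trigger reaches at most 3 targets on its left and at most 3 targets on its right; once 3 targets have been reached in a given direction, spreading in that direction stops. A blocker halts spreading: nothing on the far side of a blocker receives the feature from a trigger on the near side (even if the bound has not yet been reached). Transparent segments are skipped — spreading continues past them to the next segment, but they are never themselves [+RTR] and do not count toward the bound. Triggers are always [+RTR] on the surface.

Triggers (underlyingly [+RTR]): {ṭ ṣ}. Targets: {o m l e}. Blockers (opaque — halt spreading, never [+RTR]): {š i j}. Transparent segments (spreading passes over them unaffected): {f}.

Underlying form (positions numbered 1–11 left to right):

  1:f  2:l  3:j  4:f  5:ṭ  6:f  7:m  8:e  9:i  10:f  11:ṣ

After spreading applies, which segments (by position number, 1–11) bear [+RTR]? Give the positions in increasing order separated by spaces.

5 7 8 11

From /ṭ/ at 5 rightward: 6 /f/ transparent; 7 /m/ → [+RTR]; 8 /e/ → [+RTR]; 9 /i/ blocks.
From /ṭ/ at 5 leftward: 4 /f/ transparent; 3 /j/ blocks.
From /ṣ/ at 11 rightward: word edge.
From /ṣ/ at 11 leftward: 10 /f/ transparent; 9 /i/ blocks.
Target with no active source: position 2 stays [-emphatic].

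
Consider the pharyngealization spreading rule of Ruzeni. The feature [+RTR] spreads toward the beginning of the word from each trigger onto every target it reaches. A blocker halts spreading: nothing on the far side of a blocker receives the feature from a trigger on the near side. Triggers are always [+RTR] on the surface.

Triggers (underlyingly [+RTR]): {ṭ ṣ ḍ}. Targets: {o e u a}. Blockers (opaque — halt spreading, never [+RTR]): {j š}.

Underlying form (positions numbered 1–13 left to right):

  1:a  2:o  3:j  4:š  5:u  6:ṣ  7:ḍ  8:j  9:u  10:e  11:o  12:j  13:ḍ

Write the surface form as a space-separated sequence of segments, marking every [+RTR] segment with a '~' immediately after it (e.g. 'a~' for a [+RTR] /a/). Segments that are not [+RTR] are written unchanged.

a o j š u~ ṣ~ ḍ~ j u e o j ḍ~

From /ṣ/ at 6 leftward: 5 /u/ → [+RTR]; 4 /š/ blocks.
From /ḍ/ at 7 leftward: 6 /ṣ/ is itself a trigger — this domain ends here.
From /ḍ/ at 13 leftward: 12 /j/ blocks.
Targets with no active source: positions 1 2 9 10 11 stay [-emphatic].
[+RTR] positions on the surface: 5 6 7 13.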